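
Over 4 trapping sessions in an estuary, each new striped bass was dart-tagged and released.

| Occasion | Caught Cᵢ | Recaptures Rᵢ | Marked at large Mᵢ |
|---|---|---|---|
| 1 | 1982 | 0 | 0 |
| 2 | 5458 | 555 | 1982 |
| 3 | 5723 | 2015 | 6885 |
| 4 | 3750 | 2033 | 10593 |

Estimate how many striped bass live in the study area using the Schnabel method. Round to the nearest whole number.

N ≈ 19,540

Σ MᵢCᵢ = 0·1982 + 1982·5458 + 6885·5723 + 10593·3750 = 0 + 10817756 + 39402855 + 39723750 = 89944361
Σ Rᵢ = 0 + 555 + 2015 + 2033 = 4603
N̂ = 89944361 / 4603 ≈ 19540.4 → 19540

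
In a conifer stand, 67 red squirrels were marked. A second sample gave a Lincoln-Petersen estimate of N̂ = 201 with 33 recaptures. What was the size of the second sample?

From N = M·C/R: C = N·R / M = 201·33 / 67 = 6633 / 67 = 99.

C = 99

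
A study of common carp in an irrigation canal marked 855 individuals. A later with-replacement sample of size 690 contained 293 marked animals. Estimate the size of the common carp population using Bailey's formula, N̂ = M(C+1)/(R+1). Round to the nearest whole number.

N ≈ 2010

N̂ = 855·(690+1)/(293+1) = 855·691/294 = 590805/294 ≈ 2009.5 → 2010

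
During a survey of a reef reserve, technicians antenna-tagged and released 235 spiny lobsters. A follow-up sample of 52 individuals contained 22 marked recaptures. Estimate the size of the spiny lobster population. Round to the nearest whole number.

If marked individuals mix randomly, R/C ≈ M/N, giving N ≈ M·C/R.
N = (235 × 52) / 22 = 12220 / 22 ≈ 555.45 → 555

N ≈ 555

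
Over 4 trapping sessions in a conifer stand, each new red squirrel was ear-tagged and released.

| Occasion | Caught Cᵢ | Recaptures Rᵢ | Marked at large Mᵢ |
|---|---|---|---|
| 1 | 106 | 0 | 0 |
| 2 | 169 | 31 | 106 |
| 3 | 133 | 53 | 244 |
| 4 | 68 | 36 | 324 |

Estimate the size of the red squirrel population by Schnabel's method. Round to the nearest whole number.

Σ MᵢCᵢ = 0·106 + 106·169 + 244·133 + 324·68 = 0 + 17914 + 32452 + 22032 = 72398
Σ Rᵢ = 0 + 31 + 53 + 36 = 120
N̂ = 72398 / 120 ≈ 603.3 → 603

N ≈ 603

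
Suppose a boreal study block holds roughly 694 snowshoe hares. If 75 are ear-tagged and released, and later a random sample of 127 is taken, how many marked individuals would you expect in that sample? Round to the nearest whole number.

expected recaptures ≈ 14

The marked fraction of the population is 75/694, so in a sample of 127 expect C·(M/N) marked.
E[R] = 75 × 127 / 694 = 9525 / 694 ≈ 13.7 → 14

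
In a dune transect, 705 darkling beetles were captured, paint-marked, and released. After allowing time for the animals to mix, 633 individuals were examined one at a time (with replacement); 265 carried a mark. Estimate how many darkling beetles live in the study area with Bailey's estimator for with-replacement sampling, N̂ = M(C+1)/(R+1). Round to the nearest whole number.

N̂ = 705·(633+1)/(265+1) = 705·634/266 = 446970/266 ≈ 1680.3 → 1680

N ≈ 1680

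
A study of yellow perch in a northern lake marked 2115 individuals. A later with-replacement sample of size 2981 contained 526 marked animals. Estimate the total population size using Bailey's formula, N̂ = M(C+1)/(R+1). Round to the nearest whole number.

N ≈ 11,968

N̂ = 2115·(2981+1)/(526+1) = 2115·2982/527 = 6306930/527 ≈ 11967.6 → 11968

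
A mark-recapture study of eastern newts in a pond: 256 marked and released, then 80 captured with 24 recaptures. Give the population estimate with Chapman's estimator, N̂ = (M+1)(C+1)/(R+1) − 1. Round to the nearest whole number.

N̂ = (256+1)(80+1)/(24+1) − 1 = 257·81/25 − 1
= 20817/25 − 1 ≈ 832.7 − 1 ≈ 831.7 → 832

N ≈ 832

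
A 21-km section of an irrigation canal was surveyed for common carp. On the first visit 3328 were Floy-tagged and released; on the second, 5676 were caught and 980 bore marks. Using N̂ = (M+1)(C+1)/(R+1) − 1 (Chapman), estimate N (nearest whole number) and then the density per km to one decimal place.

density ≈ 917.3 common carp per km

N̂ = 3329·5677/981 − 1 = 18898733/981 − 1 ≈ 19263.8 → 19264
Density = N̂ / area = 19264 / 21 ≈ 917.33 → 917.3 per km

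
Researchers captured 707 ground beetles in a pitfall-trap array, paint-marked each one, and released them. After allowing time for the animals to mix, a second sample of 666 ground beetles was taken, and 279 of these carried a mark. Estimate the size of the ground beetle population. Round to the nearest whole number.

N ≈ 1688

Lincoln-Petersen assumes M/N = R/C, so N = M·C / R.
N = (707 × 666) / 279 = 470862 / 279 ≈ 1687.7 → 1688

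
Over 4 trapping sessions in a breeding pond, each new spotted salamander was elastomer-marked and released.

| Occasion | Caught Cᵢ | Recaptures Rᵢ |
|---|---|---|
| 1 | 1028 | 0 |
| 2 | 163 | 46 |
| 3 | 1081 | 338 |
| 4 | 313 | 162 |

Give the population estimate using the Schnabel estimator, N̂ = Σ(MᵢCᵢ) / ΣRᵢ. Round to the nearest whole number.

Marked at large before each occasion: Mᵢ = Σⱼ<ᵢ (Cⱼ − Rⱼ) → M1=0, M2=1028, M3=1145, M4=1888
Σ MᵢCᵢ = 0·1028 + 1028·163 + 1145·1081 + 1888·313 = 0 + 167564 + 1237745 + 590944 = 1996253
Σ Rᵢ = 0 + 46 + 338 + 162 = 546
N̂ = 1996253 / 546 ≈ 3656.1 → 3656

N ≈ 3656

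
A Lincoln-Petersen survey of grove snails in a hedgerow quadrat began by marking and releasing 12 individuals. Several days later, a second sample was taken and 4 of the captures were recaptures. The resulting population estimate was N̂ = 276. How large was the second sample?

C = 92

From N = M·C/R: C = N·R / M = 276·4 / 12 = 1104 / 12 = 92.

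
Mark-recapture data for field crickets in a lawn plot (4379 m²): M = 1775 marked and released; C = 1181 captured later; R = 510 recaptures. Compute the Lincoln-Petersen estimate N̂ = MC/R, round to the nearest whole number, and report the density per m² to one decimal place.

N̂ = 1775·1181/510 = 2096275/510 ≈ 4110.3 → 4110
Density = N̂ / area = 4110 / 4379 ≈ 0.94 → 0.9 per m²

density ≈ 0.9 field crickets per m²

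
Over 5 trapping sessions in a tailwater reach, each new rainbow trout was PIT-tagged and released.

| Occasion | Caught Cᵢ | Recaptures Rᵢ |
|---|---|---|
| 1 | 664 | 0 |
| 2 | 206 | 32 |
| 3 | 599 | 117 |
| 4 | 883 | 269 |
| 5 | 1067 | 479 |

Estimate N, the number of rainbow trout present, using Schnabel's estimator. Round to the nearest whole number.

Marked at large before each occasion: Mᵢ = Σⱼ<ᵢ (Cⱼ − Rⱼ) → M1=0, M2=664, M3=838, M4=1320, M5=1934
Σ MᵢCᵢ = 0·664 + 664·206 + 838·599 + 1320·883 + 1934·1067 = 0 + 136784 + 501962 + 1165560 + 2063578 = 3867884
Σ Rᵢ = 0 + 32 + 117 + 269 + 479 = 897
N̂ = 3867884 / 897 ≈ 4312.0 → 4312

N ≈ 4312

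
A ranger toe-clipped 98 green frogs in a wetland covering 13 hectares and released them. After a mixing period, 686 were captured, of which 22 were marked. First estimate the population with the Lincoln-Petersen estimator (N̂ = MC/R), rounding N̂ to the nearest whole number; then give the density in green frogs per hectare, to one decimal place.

N̂ = 98·686/22 = 67228/22 ≈ 3055.8 → 3056
Density = N̂ / area = 3056 / 13 ≈ 235.08 → 235.1 per hectare

density ≈ 235.1 green frogs per hectare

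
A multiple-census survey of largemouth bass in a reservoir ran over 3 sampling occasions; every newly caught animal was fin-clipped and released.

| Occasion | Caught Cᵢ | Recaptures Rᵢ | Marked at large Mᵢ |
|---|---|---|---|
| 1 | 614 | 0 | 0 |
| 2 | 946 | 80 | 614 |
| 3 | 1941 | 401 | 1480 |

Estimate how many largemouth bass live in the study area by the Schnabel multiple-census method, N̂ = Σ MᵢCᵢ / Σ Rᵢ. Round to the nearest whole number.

Σ MᵢCᵢ = 0·614 + 614·946 + 1480·1941 = 0 + 580844 + 2872680 = 3453524
Σ Rᵢ = 0 + 80 + 401 = 481
N̂ = 3453524 / 481 ≈ 7179.9 → 7180

N ≈ 7180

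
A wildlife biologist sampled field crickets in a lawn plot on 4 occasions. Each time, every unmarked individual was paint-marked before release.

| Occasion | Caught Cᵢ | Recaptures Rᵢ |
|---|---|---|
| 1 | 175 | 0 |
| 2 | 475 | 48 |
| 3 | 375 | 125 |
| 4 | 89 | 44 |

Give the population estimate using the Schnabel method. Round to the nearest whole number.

Marked at large before each occasion: Mᵢ = Σⱼ<ᵢ (Cⱼ − Rⱼ) → M1=0, M2=175, M3=602, M4=852
Σ MᵢCᵢ = 0·175 + 175·475 + 602·375 + 852·89 = 0 + 83125 + 225750 + 75828 = 384703
Σ Rᵢ = 0 + 48 + 125 + 44 = 217
N̂ = 384703 / 217 ≈ 1772.8 → 1773

N ≈ 1773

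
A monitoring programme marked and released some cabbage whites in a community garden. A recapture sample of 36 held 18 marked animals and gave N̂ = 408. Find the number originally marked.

M = 204

From N = M·C/R: M = N·R / C = 408·18 / 36 = 7344 / 36 = 204.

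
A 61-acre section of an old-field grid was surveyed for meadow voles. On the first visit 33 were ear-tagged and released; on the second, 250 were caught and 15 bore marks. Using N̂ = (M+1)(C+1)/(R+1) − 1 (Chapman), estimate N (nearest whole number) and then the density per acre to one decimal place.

density ≈ 8.7 meadow voles per acre

N̂ = 34·251/16 − 1 = 8534/16 − 1 ≈ 532.4 → 532
Density = N̂ / area = 532 / 61 ≈ 8.72 → 8.7 per acre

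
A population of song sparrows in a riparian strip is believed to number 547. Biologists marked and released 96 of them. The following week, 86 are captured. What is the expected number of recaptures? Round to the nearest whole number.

The marked fraction of the population is 96/547, so in a sample of 86 expect C·(M/N) marked.
E[R] = 96 × 86 / 547 = 8256 / 547 ≈ 15.1 → 15

expected recaptures ≈ 15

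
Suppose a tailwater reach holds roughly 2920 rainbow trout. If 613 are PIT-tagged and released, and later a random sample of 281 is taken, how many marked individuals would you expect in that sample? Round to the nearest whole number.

expected recaptures ≈ 59

Expected recaptures E[R] = M·C / N.
E[R] = 613 × 281 / 2920 = 172253 / 2920 ≈ 59.0 → 59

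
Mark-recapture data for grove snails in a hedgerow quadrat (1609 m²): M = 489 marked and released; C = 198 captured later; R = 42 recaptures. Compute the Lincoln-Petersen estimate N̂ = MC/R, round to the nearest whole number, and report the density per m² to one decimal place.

N̂ = 489·198/42 = 96822/42 ≈ 2305.3 → 2305
Density = N̂ / area = 2305 / 1609 ≈ 1.43 → 1.4 per m²

density ≈ 1.4 grove snails per m²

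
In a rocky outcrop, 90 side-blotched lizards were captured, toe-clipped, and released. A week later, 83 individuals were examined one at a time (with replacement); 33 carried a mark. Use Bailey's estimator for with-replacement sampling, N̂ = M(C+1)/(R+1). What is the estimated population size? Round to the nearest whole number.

N ≈ 222

N̂ = 90·(83+1)/(33+1) = 90·84/34 = 7560/34 ≈ 222.4 → 222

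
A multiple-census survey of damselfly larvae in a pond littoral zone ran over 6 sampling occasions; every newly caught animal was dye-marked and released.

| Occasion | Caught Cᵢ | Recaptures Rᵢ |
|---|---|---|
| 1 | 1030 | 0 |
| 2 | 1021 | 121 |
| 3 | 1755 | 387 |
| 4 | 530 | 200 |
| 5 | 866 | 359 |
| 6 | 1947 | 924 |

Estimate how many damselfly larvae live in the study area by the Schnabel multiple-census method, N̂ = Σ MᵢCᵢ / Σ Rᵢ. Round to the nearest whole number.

Marked at large before each occasion: Mᵢ = Σⱼ<ᵢ (Cⱼ − Rⱼ) → M1=0, M2=1030, M3=1930, M4=3298, M5=3628, M6=4135
Σ MᵢCᵢ = 0·1030 + 1030·1021 + 1930·1755 + 3298·530 + 3628·866 + 4135·1947 = 0 + 1051630 + 3387150 + 1747940 + 3141848 + 8050845 = 17379413
Σ Rᵢ = 0 + 121 + 387 + 200 + 359 + 924 = 1991
N̂ = 17379413 / 1991 ≈ 8729.0 → 8729

N ≈ 8729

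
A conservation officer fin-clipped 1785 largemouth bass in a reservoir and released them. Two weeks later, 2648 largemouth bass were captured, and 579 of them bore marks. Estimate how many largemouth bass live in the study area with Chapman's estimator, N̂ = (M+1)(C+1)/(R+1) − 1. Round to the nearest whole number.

N̂ = (1785+1)(2648+1)/(579+1) − 1 = 1786·2649/580 − 1
= 4731114/580 − 1 ≈ 8157.1 − 1 ≈ 8156.1 → 8156

N ≈ 8156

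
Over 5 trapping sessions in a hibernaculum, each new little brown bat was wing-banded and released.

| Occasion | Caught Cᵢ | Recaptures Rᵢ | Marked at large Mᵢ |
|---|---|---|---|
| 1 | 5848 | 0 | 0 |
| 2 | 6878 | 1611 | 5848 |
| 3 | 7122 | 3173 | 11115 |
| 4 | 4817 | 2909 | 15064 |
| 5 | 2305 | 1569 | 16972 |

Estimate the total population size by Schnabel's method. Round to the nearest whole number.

N ≈ 24,948

Σ MᵢCᵢ = 0·5848 + 5848·6878 + 11115·7122 + 15064·4817 + 16972·2305 = 0 + 40222544 + 79161030 + 72563288 + 39120460 = 231067322
Σ Rᵢ = 0 + 1611 + 3173 + 2909 + 1569 = 9262
N̂ = 231067322 / 9262 ≈ 24947.9 → 24948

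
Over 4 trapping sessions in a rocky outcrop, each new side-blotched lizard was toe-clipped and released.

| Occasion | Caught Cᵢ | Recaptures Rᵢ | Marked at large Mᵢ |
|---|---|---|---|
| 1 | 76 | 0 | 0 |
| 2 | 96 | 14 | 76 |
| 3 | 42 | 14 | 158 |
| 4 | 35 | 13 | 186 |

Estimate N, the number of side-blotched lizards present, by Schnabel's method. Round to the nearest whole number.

Σ MᵢCᵢ = 0·76 + 76·96 + 158·42 + 186·35 = 0 + 7296 + 6636 + 6510 = 20442
Σ Rᵢ = 0 + 14 + 14 + 13 = 41
N̂ = 20442 / 41 ≈ 498.6 → 499

N ≈ 499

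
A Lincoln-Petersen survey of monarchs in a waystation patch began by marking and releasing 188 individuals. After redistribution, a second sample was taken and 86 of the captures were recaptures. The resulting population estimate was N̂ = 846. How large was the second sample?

C = 387

From N = M·C/R: C = N·R / M = 846·86 / 188 = 72756 / 188 = 387.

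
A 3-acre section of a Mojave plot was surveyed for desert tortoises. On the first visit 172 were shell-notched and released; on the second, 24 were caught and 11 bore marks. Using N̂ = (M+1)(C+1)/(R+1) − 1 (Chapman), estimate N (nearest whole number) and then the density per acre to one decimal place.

density ≈ 119.7 desert tortoises per acre

N̂ = 173·25/12 − 1 = 4325/12 − 1 ≈ 359.4 → 359
Density = N̂ / area = 359 / 3 ≈ 119.67 → 119.7 per acre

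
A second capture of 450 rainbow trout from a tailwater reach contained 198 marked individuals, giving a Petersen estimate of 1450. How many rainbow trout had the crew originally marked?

From N = M·C/R: M = N·R / C = 1450·198 / 450 = 287100 / 450 = 638.

M = 638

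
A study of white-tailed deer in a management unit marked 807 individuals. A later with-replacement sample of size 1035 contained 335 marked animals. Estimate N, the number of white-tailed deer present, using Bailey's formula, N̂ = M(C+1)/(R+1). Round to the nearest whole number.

N ≈ 2488

N̂ = 807·(1035+1)/(335+1) = 807·1036/336 = 836052/336 ≈ 2488.2 → 2488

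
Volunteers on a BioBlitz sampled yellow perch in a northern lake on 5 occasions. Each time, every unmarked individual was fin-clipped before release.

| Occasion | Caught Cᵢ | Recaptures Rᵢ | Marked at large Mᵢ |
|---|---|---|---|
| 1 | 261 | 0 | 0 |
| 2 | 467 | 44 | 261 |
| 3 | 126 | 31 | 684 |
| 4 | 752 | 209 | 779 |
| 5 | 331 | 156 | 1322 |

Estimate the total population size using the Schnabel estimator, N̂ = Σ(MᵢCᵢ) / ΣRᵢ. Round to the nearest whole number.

Σ MᵢCᵢ = 0·261 + 261·467 + 684·126 + 779·752 + 1322·331 = 0 + 121887 + 86184 + 585808 + 437582 = 1231461
Σ Rᵢ = 0 + 44 + 31 + 209 + 156 = 440
N̂ = 1231461 / 440 ≈ 2798.8 → 2799

N ≈ 2799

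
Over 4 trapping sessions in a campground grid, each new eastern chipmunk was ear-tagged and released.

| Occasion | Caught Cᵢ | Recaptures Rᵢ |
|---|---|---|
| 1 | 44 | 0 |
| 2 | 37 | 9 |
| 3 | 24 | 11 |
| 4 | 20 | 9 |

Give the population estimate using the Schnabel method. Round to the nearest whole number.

Marked at large before each occasion: Mᵢ = Σⱼ<ᵢ (Cⱼ − Rⱼ) → M1=0, M2=44, M3=72, M4=85
Σ MᵢCᵢ = 0·44 + 44·37 + 72·24 + 85·20 = 0 + 1628 + 1728 + 1700 = 5056
Σ Rᵢ = 0 + 9 + 11 + 9 = 29
N̂ = 5056 / 29 ≈ 174.3 → 174

N ≈ 174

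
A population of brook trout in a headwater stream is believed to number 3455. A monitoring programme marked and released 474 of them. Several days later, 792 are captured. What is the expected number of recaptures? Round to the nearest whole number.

Expected recaptures E[R] = M·C / N.
E[R] = 474 × 792 / 3455 = 375408 / 3455 ≈ 108.7 → 109

expected recaptures ≈ 109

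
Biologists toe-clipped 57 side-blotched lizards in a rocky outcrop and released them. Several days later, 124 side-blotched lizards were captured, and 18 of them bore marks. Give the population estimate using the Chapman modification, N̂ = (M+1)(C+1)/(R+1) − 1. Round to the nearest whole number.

N ≈ 381

N̂ = (57+1)(124+1)/(18+1) − 1 = 58·125/19 − 1
= 7250/19 − 1 ≈ 381.6 − 1 ≈ 380.6 → 381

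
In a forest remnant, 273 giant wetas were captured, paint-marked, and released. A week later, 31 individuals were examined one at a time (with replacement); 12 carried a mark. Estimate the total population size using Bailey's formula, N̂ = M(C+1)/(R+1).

N̂ = 273·(31+1)/(12+1) = 273·32/13 = 8736/13 = 672

N = 672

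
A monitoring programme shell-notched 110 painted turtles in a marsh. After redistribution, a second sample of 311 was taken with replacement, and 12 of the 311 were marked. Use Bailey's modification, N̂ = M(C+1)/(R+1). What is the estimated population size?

N = 2640

N̂ = 110·(311+1)/(12+1) = 110·312/13 = 34320/13 = 2640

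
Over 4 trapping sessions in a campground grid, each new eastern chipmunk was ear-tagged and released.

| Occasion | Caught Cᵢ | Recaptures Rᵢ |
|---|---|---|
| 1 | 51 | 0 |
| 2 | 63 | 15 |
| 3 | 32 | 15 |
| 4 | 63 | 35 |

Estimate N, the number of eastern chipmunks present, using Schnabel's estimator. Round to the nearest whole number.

Marked at large before each occasion: Mᵢ = Σⱼ<ᵢ (Cⱼ − Rⱼ) → M1=0, M2=51, M3=99, M4=116
Σ MᵢCᵢ = 0·51 + 51·63 + 99·32 + 116·63 = 0 + 3213 + 3168 + 7308 = 13689
Σ Rᵢ = 0 + 15 + 15 + 35 = 65
N̂ = 13689 / 65 ≈ 210.6 → 211

N ≈ 211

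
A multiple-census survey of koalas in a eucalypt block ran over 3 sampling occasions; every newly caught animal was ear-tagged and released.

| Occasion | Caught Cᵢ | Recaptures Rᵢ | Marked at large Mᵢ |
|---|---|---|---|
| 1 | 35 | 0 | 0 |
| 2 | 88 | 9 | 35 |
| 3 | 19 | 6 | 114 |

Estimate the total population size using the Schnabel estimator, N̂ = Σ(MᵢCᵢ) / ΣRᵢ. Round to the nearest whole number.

Σ MᵢCᵢ = 0·35 + 35·88 + 114·19 = 0 + 3080 + 2166 = 5246
Σ Rᵢ = 0 + 9 + 6 = 15
N̂ = 5246 / 15 ≈ 349.7 → 350

N ≈ 350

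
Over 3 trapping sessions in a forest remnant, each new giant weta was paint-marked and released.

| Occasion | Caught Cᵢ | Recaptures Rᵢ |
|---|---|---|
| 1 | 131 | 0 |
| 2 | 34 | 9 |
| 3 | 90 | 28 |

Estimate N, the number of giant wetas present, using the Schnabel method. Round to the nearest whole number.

N ≈ 500

Marked at large before each occasion: Mᵢ = Σⱼ<ᵢ (Cⱼ − Rⱼ) → M1=0, M2=131, M3=156
Σ MᵢCᵢ = 0·131 + 131·34 + 156·90 = 0 + 4454 + 14040 = 18494
Σ Rᵢ = 0 + 9 + 28 = 37
N̂ = 18494 / 37 ≈ 499.8 → 500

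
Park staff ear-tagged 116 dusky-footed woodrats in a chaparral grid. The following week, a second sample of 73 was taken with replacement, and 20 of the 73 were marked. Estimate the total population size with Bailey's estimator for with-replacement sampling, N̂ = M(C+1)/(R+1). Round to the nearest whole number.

N ≈ 409

N̂ = 116·(73+1)/(20+1) = 116·74/21 = 8584/21 ≈ 408.8 → 409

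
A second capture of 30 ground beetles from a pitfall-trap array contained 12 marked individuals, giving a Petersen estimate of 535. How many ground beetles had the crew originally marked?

M = 214

From N = M·C/R: M = N·R / C = 535·12 / 30 = 6420 / 30 = 214.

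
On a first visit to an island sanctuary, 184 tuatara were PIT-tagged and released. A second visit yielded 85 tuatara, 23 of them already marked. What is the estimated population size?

N = 680

The marked fraction in the recapture sample should equal the marked fraction in the population: 23/85 = 184/N.
N = (184 × 85) / 23 = 15640 / 23 = 680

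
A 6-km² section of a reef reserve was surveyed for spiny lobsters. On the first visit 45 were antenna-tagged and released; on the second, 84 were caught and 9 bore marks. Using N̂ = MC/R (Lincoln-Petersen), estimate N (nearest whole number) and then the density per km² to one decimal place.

density ≈ 70.0 spiny lobsters per km²

N̂ = 45·84/9 = 3780/9 = 420
Density = N̂ / area = 420 / 6 = 70.0 per km²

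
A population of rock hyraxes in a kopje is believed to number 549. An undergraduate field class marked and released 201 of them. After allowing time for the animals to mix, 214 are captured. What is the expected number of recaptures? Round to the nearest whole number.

expected recaptures ≈ 78

The marked fraction of the population is 201/549, so in a sample of 214 expect C·(M/N) marked.
E[R] = 201 × 214 / 549 = 43014 / 549 ≈ 78.3 → 78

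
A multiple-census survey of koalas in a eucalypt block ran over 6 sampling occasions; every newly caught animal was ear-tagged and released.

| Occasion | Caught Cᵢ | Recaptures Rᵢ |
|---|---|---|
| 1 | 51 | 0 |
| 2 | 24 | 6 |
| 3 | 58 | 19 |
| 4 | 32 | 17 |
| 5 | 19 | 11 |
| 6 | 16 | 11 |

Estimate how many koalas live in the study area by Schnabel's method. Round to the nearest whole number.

N ≈ 205

Marked at large before each occasion: Mᵢ = Σⱼ<ᵢ (Cⱼ − Rⱼ) → M1=0, M2=51, M3=69, M4=108, M5=123, M6=131
Σ MᵢCᵢ = 0·51 + 51·24 + 69·58 + 108·32 + 123·19 + 131·16 = 0 + 1224 + 4002 + 3456 + 2337 + 2096 = 13115
Σ Rᵢ = 0 + 6 + 19 + 17 + 11 + 11 = 64
N̂ = 13115 / 64 ≈ 204.9 → 205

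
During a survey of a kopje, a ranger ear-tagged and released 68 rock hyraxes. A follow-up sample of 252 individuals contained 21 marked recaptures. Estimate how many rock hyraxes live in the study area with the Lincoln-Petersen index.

N = (68 × 252) / 21 = 17136 / 21 = 816

N = 816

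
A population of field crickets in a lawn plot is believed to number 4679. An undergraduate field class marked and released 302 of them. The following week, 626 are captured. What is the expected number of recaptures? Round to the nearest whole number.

expected recaptures ≈ 40

Expected recaptures E[R] = M·C / N.
E[R] = 302 × 626 / 4679 = 189052 / 4679 ≈ 40.4 → 40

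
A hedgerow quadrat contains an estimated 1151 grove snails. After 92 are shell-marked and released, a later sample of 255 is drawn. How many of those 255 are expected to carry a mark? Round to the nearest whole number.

expected recaptures ≈ 20

Expected recaptures E[R] = M·C / N.
E[R] = 92 × 255 / 1151 = 23460 / 1151 ≈ 20.4 → 20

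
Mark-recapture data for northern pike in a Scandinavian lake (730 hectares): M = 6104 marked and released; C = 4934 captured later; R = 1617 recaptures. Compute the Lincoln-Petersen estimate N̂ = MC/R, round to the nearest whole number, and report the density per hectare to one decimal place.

density ≈ 25.5 northern pike per hectare

N̂ = 6104·4934/1617 = 30117136/1617 ≈ 18625.3 → 18625
Density = N̂ / area = 18625 / 730 ≈ 25.51 → 25.5 per hectare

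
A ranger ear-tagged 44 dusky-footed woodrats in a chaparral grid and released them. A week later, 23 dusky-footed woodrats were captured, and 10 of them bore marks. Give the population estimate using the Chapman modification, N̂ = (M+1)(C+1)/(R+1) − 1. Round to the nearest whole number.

N̂ = (44+1)(23+1)/(10+1) − 1 = 45·24/11 − 1
= 1080/11 − 1 ≈ 98.2 − 1 ≈ 97.2 → 97

N ≈ 97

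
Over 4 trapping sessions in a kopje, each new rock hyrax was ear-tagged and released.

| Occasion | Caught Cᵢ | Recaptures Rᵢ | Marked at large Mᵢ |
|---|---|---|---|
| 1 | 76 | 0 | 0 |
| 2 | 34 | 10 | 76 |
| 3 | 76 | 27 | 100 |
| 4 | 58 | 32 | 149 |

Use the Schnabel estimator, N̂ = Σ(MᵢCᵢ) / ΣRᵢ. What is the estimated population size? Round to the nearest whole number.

Σ MᵢCᵢ = 0·76 + 76·34 + 100·76 + 149·58 = 0 + 2584 + 7600 + 8642 = 18826
Σ Rᵢ = 0 + 10 + 27 + 32 = 69
N̂ = 18826 / 69 ≈ 272.8 → 273

N ≈ 273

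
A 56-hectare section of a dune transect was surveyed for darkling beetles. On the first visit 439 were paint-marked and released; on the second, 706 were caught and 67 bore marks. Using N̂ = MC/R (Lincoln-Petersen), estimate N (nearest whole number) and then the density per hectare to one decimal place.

density ≈ 82.6 darkling beetles per hectare

N̂ = 439·706/67 = 309934/67 ≈ 4625.9 → 4626
Density = N̂ / area = 4626 / 56 ≈ 82.61 → 82.6 per hectare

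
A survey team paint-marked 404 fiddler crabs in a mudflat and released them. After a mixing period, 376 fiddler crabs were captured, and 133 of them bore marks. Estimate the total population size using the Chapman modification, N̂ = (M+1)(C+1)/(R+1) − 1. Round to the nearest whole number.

N̂ = (404+1)(376+1)/(133+1) − 1 = 405·377/134 − 1
= 152685/134 − 1 ≈ 1139.4 − 1 ≈ 1138.4 → 1138

N ≈ 1138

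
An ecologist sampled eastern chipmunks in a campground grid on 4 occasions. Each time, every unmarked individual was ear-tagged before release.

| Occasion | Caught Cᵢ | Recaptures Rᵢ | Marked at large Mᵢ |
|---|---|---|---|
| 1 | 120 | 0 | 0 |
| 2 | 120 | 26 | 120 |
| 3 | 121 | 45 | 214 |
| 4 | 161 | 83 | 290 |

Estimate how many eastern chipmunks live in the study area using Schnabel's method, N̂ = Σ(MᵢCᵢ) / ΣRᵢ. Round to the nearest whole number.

Σ MᵢCᵢ = 0·120 + 120·120 + 214·121 + 290·161 = 0 + 14400 + 25894 + 46690 = 86984
Σ Rᵢ = 0 + 26 + 45 + 83 = 154
N̂ = 86984 / 154 ≈ 564.8 → 565

N ≈ 565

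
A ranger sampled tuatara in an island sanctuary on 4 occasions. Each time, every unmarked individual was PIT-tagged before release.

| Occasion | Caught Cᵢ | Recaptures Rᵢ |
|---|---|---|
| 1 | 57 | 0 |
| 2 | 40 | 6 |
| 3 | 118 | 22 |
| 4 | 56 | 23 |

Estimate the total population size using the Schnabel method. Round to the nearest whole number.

Marked at large before each occasion: Mᵢ = Σⱼ<ᵢ (Cⱼ − Rⱼ) → M1=0, M2=57, M3=91, M4=187
Σ MᵢCᵢ = 0·57 + 57·40 + 91·118 + 187·56 = 0 + 2280 + 10738 + 10472 = 23490
Σ Rᵢ = 0 + 6 + 22 + 23 = 51
N̂ = 23490 / 51 ≈ 460.6 → 461

N ≈ 461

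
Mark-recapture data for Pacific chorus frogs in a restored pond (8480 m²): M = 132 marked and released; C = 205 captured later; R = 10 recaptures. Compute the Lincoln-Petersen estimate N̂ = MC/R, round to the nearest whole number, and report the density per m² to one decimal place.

density ≈ 0.3 Pacific chorus frogs per m²

N̂ = 132·205/10 = 27060/10 = 2706
Density = N̂ / area = 2706 / 8480 ≈ 0.32 → 0.3 per m²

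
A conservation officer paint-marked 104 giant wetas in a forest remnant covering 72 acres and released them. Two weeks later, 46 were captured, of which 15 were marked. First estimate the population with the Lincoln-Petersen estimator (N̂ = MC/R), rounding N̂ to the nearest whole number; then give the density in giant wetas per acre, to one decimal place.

density ≈ 4.4 giant wetas per acre

N̂ = 104·46/15 = 4784/15 ≈ 318.9 → 319
Density = N̂ / area = 319 / 72 ≈ 4.43 → 4.4 per acre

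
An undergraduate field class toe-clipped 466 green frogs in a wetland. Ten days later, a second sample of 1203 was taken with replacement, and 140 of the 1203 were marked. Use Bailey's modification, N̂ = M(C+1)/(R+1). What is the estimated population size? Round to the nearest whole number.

N̂ = 466·(1203+1)/(140+1) = 466·1204/141 = 561064/141 ≈ 3979.2 → 3979

N ≈ 3979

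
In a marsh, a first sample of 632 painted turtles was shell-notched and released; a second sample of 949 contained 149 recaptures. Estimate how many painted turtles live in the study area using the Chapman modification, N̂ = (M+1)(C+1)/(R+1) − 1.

N̂ = (632+1)(949+1)/(149+1) − 1 = 633·950/150 − 1
= 601350/150 − 1 = 4009 − 1 = 4008

N = 4008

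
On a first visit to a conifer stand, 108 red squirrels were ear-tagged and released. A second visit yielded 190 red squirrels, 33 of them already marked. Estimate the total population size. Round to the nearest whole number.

Lincoln-Petersen assumes M/N = R/C, so N = M·C / R.
N = (108 × 190) / 33 = 20520 / 33 ≈ 621.8 → 622

N ≈ 622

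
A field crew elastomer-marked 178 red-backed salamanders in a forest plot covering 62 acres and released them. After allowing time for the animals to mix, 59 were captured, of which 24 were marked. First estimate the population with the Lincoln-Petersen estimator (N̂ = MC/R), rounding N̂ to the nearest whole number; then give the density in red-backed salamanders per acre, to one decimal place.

density ≈ 7.1 red-backed salamanders per acre

N̂ = 178·59/24 = 10502/24 ≈ 437.6 → 438
Density = N̂ / area = 438 / 62 ≈ 7.06 → 7.1 per acre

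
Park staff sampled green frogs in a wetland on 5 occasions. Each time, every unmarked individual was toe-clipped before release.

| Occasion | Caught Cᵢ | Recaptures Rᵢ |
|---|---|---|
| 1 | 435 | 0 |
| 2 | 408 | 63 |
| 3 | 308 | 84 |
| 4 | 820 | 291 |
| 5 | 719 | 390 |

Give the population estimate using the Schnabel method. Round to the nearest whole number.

Marked at large before each occasion: Mᵢ = Σⱼ<ᵢ (Cⱼ − Rⱼ) → M1=0, M2=435, M3=780, M4=1004, M5=1533
Σ MᵢCᵢ = 0·435 + 435·408 + 780·308 + 1004·820 + 1533·719 = 0 + 177480 + 240240 + 823280 + 1102227 = 2343227
Σ Rᵢ = 0 + 63 + 84 + 291 + 390 = 828
N̂ = 2343227 / 828 ≈ 2830.0 → 2830

N ≈ 2830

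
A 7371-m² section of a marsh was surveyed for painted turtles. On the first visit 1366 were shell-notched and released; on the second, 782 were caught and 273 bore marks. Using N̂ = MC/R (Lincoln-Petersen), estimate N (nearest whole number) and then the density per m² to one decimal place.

density ≈ 0.5 painted turtles per m²

N̂ = 1366·782/273 = 1068212/273 ≈ 3912.9 → 3913
Density = N̂ / area = 3913 / 7371 ≈ 0.53 → 0.5 per m²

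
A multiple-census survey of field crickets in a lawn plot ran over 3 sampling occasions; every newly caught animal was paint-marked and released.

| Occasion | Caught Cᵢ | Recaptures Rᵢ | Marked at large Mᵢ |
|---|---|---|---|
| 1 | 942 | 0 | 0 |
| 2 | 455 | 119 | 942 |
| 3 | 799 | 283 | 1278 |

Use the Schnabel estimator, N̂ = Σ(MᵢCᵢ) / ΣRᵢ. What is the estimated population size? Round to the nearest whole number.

Σ MᵢCᵢ = 0·942 + 942·455 + 1278·799 = 0 + 428610 + 1021122 = 1449732
Σ Rᵢ = 0 + 119 + 283 = 402
N̂ = 1449732 / 402 ≈ 3606.3 → 3606

N ≈ 3606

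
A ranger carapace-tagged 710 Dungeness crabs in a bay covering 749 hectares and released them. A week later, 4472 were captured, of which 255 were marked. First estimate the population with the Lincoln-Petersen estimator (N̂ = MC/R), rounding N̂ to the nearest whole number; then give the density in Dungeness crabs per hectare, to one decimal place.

density ≈ 16.6 Dungeness crabs per hectare

N̂ = 710·4472/255 = 3175120/255 ≈ 12451.45 → 12451
Density = N̂ / area = 12451 / 749 ≈ 16.62 → 16.6 per hectare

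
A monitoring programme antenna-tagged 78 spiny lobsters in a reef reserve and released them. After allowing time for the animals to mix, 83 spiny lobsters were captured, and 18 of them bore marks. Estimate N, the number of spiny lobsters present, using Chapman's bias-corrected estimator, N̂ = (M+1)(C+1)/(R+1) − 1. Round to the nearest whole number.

N ≈ 348

N̂ = (78+1)(83+1)/(18+1) − 1 = 79·84/19 − 1
= 6636/19 − 1 ≈ 349.3 − 1 ≈ 348.3 → 348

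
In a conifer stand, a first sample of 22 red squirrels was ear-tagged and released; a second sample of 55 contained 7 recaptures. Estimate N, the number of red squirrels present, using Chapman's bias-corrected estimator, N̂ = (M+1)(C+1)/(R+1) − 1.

N̂ = (22+1)(55+1)/(7+1) − 1 = 23·56/8 − 1
= 1288/8 − 1 = 161 − 1 = 160

N = 160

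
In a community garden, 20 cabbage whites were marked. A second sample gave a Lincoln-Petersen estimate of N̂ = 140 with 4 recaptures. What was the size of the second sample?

From N = M·C/R: C = N·R / M = 140·4 / 20 = 560 / 20 = 28.

C = 28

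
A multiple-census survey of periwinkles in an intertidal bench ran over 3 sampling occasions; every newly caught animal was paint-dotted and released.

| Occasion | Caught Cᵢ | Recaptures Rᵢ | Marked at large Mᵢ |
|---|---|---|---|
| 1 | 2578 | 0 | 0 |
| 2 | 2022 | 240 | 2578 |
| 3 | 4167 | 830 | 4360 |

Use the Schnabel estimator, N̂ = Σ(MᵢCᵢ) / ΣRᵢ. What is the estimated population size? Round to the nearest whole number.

N ≈ 21,851

Σ MᵢCᵢ = 0·2578 + 2578·2022 + 4360·4167 = 0 + 5212716 + 18168120 = 23380836
Σ Rᵢ = 0 + 240 + 830 = 1070
N̂ = 23380836 / 1070 ≈ 21851.2 → 21851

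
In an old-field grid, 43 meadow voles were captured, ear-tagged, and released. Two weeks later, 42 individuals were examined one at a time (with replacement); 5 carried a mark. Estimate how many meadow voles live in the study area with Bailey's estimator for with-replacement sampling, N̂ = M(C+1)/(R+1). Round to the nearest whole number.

N ≈ 308

N̂ = 43·(42+1)/(5+1) = 43·43/6 = 1849/6 ≈ 308.2 → 308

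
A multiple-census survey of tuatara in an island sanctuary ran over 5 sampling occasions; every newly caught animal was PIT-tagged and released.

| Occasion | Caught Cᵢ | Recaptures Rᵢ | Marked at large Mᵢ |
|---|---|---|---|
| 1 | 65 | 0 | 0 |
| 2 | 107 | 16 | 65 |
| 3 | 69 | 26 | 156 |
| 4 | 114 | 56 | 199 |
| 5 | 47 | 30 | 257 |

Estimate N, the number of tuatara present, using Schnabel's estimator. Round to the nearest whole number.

N ≈ 410

Σ MᵢCᵢ = 0·65 + 65·107 + 156·69 + 199·114 + 257·47 = 0 + 6955 + 10764 + 22686 + 12079 = 52484
Σ Rᵢ = 0 + 16 + 26 + 56 + 30 = 128
N̂ = 52484 / 128 ≈ 410.0 → 410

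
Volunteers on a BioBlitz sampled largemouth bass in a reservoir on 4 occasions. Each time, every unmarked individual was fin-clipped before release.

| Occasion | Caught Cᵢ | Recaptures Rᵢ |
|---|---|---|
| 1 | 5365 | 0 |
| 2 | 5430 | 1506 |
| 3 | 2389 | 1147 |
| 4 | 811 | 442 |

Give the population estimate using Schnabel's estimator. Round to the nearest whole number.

N ≈ 19,342

Marked at large before each occasion: Mᵢ = Σⱼ<ᵢ (Cⱼ − Rⱼ) → M1=0, M2=5365, M3=9289, M4=10531
Σ MᵢCᵢ = 0·5365 + 5365·5430 + 9289·2389 + 10531·811 = 0 + 29131950 + 22191421 + 8540641 = 59864012
Σ Rᵢ = 0 + 1506 + 1147 + 442 = 3095
N̂ = 59864012 / 3095 ≈ 19342.2 → 19342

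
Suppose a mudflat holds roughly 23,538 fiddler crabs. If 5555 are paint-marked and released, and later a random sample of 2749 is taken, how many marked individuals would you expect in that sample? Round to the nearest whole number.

Expected recaptures E[R] = M·C / N.
E[R] = 5555 × 2749 / 23538 = 15270695 / 23538 ≈ 648.8 → 649

expected recaptures ≈ 649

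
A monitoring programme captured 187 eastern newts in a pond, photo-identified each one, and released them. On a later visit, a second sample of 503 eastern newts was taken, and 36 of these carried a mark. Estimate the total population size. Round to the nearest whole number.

N ≈ 2613

If marked individuals mix randomly, R/C ≈ M/N, giving N ≈ M·C/R.
N = (187 × 503) / 36 = 94061 / 36 ≈ 2612.8 → 2613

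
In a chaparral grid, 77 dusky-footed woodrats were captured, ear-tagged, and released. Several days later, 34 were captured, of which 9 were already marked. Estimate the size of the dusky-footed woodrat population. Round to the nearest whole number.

N = (77 × 34) / 9 = 2618 / 9 ≈ 290.9 → 291

N ≈ 291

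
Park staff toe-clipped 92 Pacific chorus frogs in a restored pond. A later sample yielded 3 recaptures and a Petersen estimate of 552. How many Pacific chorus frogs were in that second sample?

C = 18

From N = M·C/R: C = N·R / M = 552·3 / 92 = 1656 / 92 = 18.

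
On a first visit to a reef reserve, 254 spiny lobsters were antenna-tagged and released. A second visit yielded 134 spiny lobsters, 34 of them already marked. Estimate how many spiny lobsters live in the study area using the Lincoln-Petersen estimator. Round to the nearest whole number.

The marked fraction in the recapture sample should equal the marked fraction in the population: 34/134 = 254/N.
N = (254 × 134) / 34 = 34036 / 34 ≈ 1001.1 → 1001

N ≈ 1001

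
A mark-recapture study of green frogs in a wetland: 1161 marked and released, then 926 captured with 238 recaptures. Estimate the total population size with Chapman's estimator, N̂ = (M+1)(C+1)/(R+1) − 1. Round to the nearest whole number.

N ≈ 4506

N̂ = (1161+1)(926+1)/(238+1) − 1 = 1162·927/239 − 1
= 1077174/239 − 1 ≈ 4507.0 − 1 ≈ 4506.0 → 4506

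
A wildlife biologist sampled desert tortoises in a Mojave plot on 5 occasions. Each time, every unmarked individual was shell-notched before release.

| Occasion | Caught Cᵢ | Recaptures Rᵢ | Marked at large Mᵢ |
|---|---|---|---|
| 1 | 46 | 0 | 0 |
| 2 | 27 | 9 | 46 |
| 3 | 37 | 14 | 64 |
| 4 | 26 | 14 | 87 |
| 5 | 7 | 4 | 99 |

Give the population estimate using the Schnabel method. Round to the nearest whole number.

N ≈ 160

Σ MᵢCᵢ = 0·46 + 46·27 + 64·37 + 87·26 + 99·7 = 0 + 1242 + 2368 + 2262 + 693 = 6565
Σ Rᵢ = 0 + 9 + 14 + 14 + 4 = 41
N̂ = 6565 / 41 ≈ 160.1 → 160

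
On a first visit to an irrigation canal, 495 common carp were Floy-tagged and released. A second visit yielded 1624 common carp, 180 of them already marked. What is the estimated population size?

N = 4466

The marked fraction in the recapture sample should equal the marked fraction in the population: 180/1624 = 495/N.
N = (495 × 1624) / 180 = 803880 / 180 = 4466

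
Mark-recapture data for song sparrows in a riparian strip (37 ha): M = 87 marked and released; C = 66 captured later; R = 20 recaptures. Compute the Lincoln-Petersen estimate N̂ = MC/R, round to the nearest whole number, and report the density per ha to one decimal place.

N̂ = 87·66/20 = 5742/20 ≈ 287.1 → 287
Density = N̂ / area = 287 / 37 ≈ 7.76 → 7.8 per ha

density ≈ 7.8 song sparrows per ha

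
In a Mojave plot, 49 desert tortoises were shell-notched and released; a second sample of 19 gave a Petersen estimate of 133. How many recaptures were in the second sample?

R = 7

From N = M·C/R: R = M·C / N = 49·19 / 133 = 931 / 133 = 7.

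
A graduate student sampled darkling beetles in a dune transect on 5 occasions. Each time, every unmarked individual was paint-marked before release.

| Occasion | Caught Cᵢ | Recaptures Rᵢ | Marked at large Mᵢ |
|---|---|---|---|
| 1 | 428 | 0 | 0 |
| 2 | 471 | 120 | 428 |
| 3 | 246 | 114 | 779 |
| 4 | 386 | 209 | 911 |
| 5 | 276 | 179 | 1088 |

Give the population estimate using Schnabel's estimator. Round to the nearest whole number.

N ≈ 1680

Σ MᵢCᵢ = 0·428 + 428·471 + 779·246 + 911·386 + 1088·276 = 0 + 201588 + 191634 + 351646 + 300288 = 1045156
Σ Rᵢ = 0 + 120 + 114 + 209 + 179 = 622
N̂ = 1045156 / 622 ≈ 1680.3 → 1680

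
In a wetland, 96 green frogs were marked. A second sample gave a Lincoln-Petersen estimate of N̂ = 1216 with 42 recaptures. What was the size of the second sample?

From N = M·C/R: C = N·R / M = 1216·42 / 96 = 51072 / 96 = 532.

C = 532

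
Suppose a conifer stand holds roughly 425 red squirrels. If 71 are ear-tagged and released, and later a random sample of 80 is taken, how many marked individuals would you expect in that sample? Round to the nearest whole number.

expected recaptures ≈ 13

Expected recaptures E[R] = M·C / N.
E[R] = 71 × 80 / 425 = 5680 / 425 ≈ 13.4 → 13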